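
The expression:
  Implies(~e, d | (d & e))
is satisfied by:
  {d: True, e: True}
  {d: True, e: False}
  {e: True, d: False}


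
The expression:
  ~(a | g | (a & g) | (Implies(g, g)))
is never true.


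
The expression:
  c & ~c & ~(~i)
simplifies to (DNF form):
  False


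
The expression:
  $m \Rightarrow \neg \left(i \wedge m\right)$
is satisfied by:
  {m: False, i: False}
  {i: True, m: False}
  {m: True, i: False}


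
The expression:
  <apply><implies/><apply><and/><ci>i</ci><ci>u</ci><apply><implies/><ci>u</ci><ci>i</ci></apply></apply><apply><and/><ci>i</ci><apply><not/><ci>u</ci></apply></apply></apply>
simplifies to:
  <apply><or/><apply><not/><ci>i</ci></apply><apply><not/><ci>u</ci></apply></apply>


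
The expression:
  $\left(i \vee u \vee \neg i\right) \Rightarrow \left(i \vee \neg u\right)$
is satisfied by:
  {i: True, u: False}
  {u: False, i: False}
  {u: True, i: True}


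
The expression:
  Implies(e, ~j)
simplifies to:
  ~e | ~j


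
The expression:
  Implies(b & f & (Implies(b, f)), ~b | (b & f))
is always true.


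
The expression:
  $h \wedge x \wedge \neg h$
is never true.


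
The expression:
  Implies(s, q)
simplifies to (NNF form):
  q | ~s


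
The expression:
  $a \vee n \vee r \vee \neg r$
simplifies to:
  $\text{True}$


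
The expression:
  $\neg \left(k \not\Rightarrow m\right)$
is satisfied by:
  {m: True, k: False}
  {k: False, m: False}
  {k: True, m: True}


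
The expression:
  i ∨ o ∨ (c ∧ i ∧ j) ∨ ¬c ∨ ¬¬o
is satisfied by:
  {i: True, o: True, c: False}
  {i: True, c: False, o: False}
  {o: True, c: False, i: False}
  {o: False, c: False, i: False}
  {i: True, o: True, c: True}
  {i: True, c: True, o: False}
  {o: True, c: True, i: False}


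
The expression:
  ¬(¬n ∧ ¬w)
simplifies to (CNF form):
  n ∨ w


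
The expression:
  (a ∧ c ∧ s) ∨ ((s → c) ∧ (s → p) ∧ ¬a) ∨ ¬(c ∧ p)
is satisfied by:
  {s: True, p: False, c: False, a: False}
  {s: False, p: False, c: False, a: False}
  {s: True, a: True, p: False, c: False}
  {a: True, s: False, p: False, c: False}
  {s: True, c: True, a: False, p: False}
  {c: True, a: False, p: False, s: False}
  {s: True, a: True, c: True, p: False}
  {a: True, c: True, s: False, p: False}
  {s: True, p: True, a: False, c: False}
  {p: True, a: False, c: False, s: False}
  {s: True, a: True, p: True, c: False}
  {a: True, p: True, s: False, c: False}
  {s: True, c: True, p: True, a: False}
  {c: True, p: True, a: False, s: False}
  {s: True, a: True, c: True, p: True}


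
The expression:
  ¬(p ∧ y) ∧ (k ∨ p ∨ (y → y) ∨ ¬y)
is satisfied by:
  {p: False, y: False}
  {y: True, p: False}
  {p: True, y: False}


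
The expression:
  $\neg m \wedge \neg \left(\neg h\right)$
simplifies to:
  $h \wedge \neg m$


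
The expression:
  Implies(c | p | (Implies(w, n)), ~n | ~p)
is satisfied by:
  {p: False, n: False}
  {n: True, p: False}
  {p: True, n: False}


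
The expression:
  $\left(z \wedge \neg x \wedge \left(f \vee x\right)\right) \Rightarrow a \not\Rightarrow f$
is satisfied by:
  {x: True, z: False, f: False}
  {z: False, f: False, x: False}
  {f: True, x: True, z: False}
  {f: True, z: False, x: False}
  {x: True, z: True, f: False}
  {z: True, x: False, f: False}
  {f: True, z: True, x: True}


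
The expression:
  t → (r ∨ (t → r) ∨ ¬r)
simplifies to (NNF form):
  True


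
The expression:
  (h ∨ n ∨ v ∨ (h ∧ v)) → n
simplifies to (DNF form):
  n ∨ (¬h ∧ ¬v)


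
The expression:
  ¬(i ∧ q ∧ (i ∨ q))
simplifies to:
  ¬i ∨ ¬q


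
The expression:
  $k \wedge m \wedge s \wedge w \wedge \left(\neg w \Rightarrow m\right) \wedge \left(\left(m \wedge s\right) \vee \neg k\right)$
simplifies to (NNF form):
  $k \wedge m \wedge s \wedge w$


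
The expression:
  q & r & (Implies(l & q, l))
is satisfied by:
  {r: True, q: True}


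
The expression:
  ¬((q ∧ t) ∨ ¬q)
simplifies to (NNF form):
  q ∧ ¬t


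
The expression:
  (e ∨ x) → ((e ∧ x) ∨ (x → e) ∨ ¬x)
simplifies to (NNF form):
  e ∨ ¬x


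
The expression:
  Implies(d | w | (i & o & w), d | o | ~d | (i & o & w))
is always true.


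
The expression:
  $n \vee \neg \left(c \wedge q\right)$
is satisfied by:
  {n: True, c: False, q: False}
  {c: False, q: False, n: False}
  {n: True, q: True, c: False}
  {q: True, c: False, n: False}
  {n: True, c: True, q: False}
  {c: True, n: False, q: False}
  {n: True, q: True, c: True}


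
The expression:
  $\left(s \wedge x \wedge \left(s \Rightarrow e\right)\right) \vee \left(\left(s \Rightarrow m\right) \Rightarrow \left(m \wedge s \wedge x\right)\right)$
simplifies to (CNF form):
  $s \wedge \left(x \vee \neg m\right)$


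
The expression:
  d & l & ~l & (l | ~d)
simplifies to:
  False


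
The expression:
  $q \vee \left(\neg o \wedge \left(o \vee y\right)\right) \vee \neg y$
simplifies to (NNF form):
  $q \vee \neg o \vee \neg y$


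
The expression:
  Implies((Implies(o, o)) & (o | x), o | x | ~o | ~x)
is always true.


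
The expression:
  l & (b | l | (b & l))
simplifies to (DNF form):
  l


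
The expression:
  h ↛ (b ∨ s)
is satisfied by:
  {h: True, b: False, s: False}


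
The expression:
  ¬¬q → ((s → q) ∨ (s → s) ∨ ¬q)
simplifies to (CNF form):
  True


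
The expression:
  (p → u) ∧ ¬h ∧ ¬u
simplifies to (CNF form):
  ¬h ∧ ¬p ∧ ¬u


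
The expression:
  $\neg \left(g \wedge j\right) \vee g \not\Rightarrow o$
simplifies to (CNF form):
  $\neg g \vee \neg j \vee \neg o$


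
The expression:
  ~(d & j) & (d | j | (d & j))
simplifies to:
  (d & ~j) | (j & ~d)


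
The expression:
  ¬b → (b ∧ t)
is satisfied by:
  {b: True}


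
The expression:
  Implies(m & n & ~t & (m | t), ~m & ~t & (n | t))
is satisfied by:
  {t: True, m: False, n: False}
  {m: False, n: False, t: False}
  {n: True, t: True, m: False}
  {n: True, m: False, t: False}
  {t: True, m: True, n: False}
  {m: True, t: False, n: False}
  {n: True, m: True, t: True}


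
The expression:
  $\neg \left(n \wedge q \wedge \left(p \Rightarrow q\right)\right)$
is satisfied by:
  {q: False, n: False}
  {n: True, q: False}
  {q: True, n: False}


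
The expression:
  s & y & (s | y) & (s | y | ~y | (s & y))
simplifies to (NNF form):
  s & y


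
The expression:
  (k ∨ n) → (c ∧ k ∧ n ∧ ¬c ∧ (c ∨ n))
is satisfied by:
  {n: False, k: False}


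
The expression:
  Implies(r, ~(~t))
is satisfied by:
  {t: True, r: False}
  {r: False, t: False}
  {r: True, t: True}


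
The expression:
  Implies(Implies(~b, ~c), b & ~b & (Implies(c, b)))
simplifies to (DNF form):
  c & ~b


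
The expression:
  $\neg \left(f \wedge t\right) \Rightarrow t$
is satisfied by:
  {t: True}


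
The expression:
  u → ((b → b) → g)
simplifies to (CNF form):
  g ∨ ¬u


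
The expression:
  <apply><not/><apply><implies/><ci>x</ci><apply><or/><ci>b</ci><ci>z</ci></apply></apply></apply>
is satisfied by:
  {x: True, z: False, b: False}


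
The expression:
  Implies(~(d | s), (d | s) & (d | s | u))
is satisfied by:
  {d: True, s: True}
  {d: True, s: False}
  {s: True, d: False}


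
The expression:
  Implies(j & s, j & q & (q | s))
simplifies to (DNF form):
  q | ~j | ~s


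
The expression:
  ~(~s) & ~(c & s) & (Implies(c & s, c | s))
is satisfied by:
  {s: True, c: False}


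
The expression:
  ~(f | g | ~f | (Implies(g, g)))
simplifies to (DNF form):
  False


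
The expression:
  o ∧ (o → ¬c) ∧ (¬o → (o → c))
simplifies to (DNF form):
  o ∧ ¬c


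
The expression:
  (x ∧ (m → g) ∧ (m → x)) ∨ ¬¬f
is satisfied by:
  {x: True, f: True, g: True, m: False}
  {x: True, f: True, g: False, m: False}
  {x: True, m: True, f: True, g: True}
  {x: True, m: True, f: True, g: False}
  {f: True, g: True, m: False, x: False}
  {f: True, m: False, g: False, x: False}
  {f: True, m: True, g: True, x: False}
  {f: True, m: True, g: False, x: False}
  {x: True, g: True, f: False, m: False}
  {x: True, g: False, f: False, m: False}
  {x: True, m: True, g: True, f: False}


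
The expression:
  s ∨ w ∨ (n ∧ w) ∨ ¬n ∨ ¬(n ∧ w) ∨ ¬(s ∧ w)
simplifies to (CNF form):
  True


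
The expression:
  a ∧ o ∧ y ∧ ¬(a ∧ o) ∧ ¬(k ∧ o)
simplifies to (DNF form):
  False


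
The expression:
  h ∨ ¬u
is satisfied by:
  {h: True, u: False}
  {u: False, h: False}
  {u: True, h: True}


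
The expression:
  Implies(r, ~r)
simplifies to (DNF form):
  ~r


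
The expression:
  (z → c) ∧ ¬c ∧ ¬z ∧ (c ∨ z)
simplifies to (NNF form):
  False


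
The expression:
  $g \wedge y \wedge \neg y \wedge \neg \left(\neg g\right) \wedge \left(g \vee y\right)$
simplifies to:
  $\text{False}$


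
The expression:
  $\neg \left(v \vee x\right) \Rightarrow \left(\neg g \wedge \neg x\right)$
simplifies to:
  $v \vee x \vee \neg g$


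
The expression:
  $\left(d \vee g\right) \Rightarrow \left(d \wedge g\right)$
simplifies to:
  $\left(d \wedge g\right) \vee \left(\neg d \wedge \neg g\right)$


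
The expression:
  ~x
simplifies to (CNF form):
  ~x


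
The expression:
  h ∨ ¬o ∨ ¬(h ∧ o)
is always true.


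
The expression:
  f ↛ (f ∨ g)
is never true.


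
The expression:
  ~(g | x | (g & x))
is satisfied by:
  {x: False, g: False}


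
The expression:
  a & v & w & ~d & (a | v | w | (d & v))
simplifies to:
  a & v & w & ~d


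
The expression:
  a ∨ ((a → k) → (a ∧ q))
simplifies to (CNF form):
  a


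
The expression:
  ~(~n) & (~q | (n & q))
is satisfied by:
  {n: True}


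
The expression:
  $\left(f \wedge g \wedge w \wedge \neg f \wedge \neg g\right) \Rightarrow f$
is always true.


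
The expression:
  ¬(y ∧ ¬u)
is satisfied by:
  {u: True, y: False}
  {y: False, u: False}
  {y: True, u: True}


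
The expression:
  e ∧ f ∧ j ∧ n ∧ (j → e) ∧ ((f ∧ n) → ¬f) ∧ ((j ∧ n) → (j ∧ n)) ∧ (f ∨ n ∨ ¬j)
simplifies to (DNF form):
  False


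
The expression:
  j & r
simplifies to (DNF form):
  j & r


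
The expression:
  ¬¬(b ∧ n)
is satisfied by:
  {b: True, n: True}


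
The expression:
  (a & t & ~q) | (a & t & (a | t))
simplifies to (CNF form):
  a & t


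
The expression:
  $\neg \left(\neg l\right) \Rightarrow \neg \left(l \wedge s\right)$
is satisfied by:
  {l: False, s: False}
  {s: True, l: False}
  {l: True, s: False}


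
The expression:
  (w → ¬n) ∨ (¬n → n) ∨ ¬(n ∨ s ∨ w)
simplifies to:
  True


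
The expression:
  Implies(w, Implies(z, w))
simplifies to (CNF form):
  True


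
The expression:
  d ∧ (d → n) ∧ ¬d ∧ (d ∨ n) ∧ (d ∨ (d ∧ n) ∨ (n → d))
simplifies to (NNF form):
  False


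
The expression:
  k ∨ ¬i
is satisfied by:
  {k: True, i: False}
  {i: False, k: False}
  {i: True, k: True}


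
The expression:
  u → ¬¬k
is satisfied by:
  {k: True, u: False}
  {u: False, k: False}
  {u: True, k: True}


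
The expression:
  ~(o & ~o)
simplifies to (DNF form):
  True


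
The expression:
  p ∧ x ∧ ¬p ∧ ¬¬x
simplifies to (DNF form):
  False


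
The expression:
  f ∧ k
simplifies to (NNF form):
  f ∧ k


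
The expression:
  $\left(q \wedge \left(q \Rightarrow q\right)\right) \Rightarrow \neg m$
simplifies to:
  $\neg m \vee \neg q$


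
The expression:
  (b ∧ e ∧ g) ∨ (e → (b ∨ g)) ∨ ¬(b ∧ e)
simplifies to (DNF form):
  True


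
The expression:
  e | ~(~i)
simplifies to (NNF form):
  e | i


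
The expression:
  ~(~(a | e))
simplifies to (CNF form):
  a | e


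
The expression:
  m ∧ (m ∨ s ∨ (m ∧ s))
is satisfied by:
  {m: True}


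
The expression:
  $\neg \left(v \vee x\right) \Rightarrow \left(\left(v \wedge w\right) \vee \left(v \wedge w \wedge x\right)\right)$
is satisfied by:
  {x: True, v: True}
  {x: True, v: False}
  {v: True, x: False}


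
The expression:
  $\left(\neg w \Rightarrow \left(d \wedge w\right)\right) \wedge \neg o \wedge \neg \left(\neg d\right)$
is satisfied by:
  {w: True, d: True, o: False}


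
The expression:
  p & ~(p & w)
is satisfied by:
  {p: True, w: False}


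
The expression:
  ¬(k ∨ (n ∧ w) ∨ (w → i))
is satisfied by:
  {w: True, n: False, i: False, k: False}


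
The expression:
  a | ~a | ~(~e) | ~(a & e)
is always true.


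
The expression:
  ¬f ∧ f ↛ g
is never true.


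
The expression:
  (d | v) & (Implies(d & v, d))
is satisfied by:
  {d: True, v: True}
  {d: True, v: False}
  {v: True, d: False}


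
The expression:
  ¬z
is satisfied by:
  {z: False}


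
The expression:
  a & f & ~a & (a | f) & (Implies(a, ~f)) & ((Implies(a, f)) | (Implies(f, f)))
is never true.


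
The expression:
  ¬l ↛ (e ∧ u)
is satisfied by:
  {u: False, l: False, e: False}
  {e: True, u: False, l: False}
  {u: True, e: False, l: False}


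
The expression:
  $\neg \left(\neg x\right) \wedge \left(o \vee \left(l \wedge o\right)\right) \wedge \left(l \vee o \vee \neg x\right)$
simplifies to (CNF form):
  $o \wedge x$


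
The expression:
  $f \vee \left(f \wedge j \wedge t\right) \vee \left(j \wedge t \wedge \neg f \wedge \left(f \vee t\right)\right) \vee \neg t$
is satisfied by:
  {f: True, j: True, t: False}
  {f: True, j: False, t: False}
  {j: True, f: False, t: False}
  {f: False, j: False, t: False}
  {t: True, f: True, j: True}
  {t: True, f: True, j: False}
  {t: True, j: True, f: False}


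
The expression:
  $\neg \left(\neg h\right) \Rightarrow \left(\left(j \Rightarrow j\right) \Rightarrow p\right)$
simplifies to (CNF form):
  $p \vee \neg h$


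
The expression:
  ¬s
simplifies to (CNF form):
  ¬s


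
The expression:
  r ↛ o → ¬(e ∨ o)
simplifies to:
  o ∨ ¬e ∨ ¬r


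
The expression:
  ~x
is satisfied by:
  {x: False}


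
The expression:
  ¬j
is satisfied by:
  {j: False}


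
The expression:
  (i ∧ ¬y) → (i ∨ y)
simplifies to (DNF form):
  True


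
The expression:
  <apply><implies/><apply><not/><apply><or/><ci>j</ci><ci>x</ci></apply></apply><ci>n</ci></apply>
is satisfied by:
  {n: True, x: True, j: True}
  {n: True, x: True, j: False}
  {n: True, j: True, x: False}
  {n: True, j: False, x: False}
  {x: True, j: True, n: False}
  {x: True, j: False, n: False}
  {j: True, x: False, n: False}


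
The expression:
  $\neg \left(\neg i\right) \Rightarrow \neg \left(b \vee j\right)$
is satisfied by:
  {j: False, i: False, b: False}
  {b: True, j: False, i: False}
  {j: True, b: False, i: False}
  {b: True, j: True, i: False}
  {i: True, b: False, j: False}


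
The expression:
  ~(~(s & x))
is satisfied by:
  {s: True, x: True}


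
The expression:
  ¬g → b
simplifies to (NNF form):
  b ∨ g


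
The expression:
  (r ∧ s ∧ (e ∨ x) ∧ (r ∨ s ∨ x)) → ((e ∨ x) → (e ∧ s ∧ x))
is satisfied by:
  {e: False, s: False, r: False, x: False}
  {x: True, e: False, s: False, r: False}
  {e: True, x: False, s: False, r: False}
  {x: True, e: True, s: False, r: False}
  {r: True, x: False, e: False, s: False}
  {r: True, x: True, e: False, s: False}
  {r: True, e: True, x: False, s: False}
  {r: True, x: True, e: True, s: False}
  {s: True, r: False, e: False, x: False}
  {s: True, x: True, r: False, e: False}
  {s: True, e: True, r: False, x: False}
  {x: True, s: True, e: True, r: False}
  {s: True, r: True, x: False, e: False}
  {x: True, s: True, r: True, e: True}


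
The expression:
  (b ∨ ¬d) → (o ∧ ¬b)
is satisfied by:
  {d: True, o: True, b: False}
  {d: True, o: False, b: False}
  {o: True, d: False, b: False}


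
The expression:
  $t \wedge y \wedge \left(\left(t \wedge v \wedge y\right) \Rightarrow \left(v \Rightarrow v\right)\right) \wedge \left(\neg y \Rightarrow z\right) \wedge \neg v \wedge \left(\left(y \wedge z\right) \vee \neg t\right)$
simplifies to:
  $t \wedge y \wedge z \wedge \neg v$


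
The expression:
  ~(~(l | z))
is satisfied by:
  {z: True, l: True}
  {z: True, l: False}
  {l: True, z: False}


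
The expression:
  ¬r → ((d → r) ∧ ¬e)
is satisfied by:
  {r: True, d: False, e: False}
  {r: True, e: True, d: False}
  {r: True, d: True, e: False}
  {r: True, e: True, d: True}
  {e: False, d: False, r: False}


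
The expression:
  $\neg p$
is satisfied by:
  {p: False}


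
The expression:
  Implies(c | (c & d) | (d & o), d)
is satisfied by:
  {d: True, c: False}
  {c: False, d: False}
  {c: True, d: True}


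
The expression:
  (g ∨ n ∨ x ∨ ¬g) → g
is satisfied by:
  {g: True}


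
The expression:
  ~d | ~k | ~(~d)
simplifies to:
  True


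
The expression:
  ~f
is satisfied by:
  {f: False}


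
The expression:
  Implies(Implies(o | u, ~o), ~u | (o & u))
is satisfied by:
  {o: True, u: False}
  {u: False, o: False}
  {u: True, o: True}


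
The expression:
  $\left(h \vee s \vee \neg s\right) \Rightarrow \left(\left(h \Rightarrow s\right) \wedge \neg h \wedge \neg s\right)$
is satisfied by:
  {h: False, s: False}


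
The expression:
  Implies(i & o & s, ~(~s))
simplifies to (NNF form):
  True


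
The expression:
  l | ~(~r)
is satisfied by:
  {r: True, l: True}
  {r: True, l: False}
  {l: True, r: False}


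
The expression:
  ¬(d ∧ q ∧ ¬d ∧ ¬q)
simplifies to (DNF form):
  True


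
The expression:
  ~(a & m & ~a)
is always true.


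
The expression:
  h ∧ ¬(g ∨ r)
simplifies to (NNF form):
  h ∧ ¬g ∧ ¬r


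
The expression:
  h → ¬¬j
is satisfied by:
  {j: True, h: False}
  {h: False, j: False}
  {h: True, j: True}


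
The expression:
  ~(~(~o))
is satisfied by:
  {o: False}


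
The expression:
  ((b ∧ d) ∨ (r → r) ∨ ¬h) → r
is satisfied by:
  {r: True}


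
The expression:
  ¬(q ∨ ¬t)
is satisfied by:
  {t: True, q: False}


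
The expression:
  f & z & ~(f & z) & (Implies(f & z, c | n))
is never true.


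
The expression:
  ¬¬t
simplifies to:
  t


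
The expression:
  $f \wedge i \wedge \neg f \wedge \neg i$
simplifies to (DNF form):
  $\text{False}$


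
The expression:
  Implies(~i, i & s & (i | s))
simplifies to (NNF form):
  i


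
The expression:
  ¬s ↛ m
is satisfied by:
  {m: True, s: False}
  {s: False, m: False}
  {s: True, m: True}


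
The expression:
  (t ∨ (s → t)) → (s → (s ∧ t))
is always true.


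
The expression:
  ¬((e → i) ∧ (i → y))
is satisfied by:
  {e: True, y: False, i: False}
  {i: True, e: True, y: False}
  {i: True, e: False, y: False}
  {y: True, e: True, i: False}


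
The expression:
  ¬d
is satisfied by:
  {d: False}


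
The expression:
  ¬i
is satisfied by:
  {i: False}


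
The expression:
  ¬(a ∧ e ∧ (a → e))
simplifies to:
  ¬a ∨ ¬e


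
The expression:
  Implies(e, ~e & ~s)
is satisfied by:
  {e: False}


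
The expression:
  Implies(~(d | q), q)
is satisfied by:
  {d: True, q: True}
  {d: True, q: False}
  {q: True, d: False}


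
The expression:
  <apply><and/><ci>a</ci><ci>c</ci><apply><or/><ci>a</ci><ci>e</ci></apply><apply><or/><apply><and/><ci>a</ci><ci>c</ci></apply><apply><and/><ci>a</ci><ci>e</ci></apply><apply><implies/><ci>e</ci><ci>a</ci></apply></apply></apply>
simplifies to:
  <apply><and/><ci>a</ci><ci>c</ci></apply>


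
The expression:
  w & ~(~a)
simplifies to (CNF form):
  a & w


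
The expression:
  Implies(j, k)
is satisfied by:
  {k: True, j: False}
  {j: False, k: False}
  {j: True, k: True}


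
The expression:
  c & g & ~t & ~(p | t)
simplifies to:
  c & g & ~p & ~t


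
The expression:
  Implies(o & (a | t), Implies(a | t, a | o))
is always true.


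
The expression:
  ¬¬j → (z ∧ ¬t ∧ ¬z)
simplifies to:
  ¬j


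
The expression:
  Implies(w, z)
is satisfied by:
  {z: True, w: False}
  {w: False, z: False}
  {w: True, z: True}


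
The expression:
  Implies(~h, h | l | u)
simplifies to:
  h | l | u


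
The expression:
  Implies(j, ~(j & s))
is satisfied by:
  {s: False, j: False}
  {j: True, s: False}
  {s: True, j: False}


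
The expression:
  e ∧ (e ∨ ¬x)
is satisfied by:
  {e: True}


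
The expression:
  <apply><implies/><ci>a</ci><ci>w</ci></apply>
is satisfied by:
  {w: True, a: False}
  {a: False, w: False}
  {a: True, w: True}


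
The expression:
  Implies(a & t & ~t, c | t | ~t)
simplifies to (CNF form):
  True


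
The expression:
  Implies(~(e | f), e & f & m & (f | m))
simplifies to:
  e | f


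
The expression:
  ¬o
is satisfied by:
  {o: False}


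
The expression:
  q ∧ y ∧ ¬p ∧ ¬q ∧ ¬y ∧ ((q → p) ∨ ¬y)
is never true.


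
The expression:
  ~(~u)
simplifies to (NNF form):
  u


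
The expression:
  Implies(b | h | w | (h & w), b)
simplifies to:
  b | (~h & ~w)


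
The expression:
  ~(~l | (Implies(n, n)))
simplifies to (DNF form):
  False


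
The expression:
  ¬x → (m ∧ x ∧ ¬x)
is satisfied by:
  {x: True}


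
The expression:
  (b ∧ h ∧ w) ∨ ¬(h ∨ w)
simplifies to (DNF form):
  (w ∧ ¬w) ∨ (¬h ∧ ¬w) ∨ (b ∧ h ∧ w) ∨ (b ∧ h ∧ ¬h) ∨ (b ∧ w ∧ ¬w) ∨ (b ∧ ¬h ∧ ¬w) ∨ (h ∧ w ∧ ¬w) ∨ (h ∧ ¬h ∧ ¬w)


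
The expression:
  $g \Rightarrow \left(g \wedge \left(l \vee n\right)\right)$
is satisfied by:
  {n: True, l: True, g: False}
  {n: True, g: False, l: False}
  {l: True, g: False, n: False}
  {l: False, g: False, n: False}
  {n: True, l: True, g: True}
  {n: True, g: True, l: False}
  {l: True, g: True, n: False}


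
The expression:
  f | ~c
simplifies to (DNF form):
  f | ~c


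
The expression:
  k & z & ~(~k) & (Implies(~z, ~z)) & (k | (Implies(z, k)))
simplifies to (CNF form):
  k & z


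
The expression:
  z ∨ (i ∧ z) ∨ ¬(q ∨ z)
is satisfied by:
  {z: True, q: False}
  {q: False, z: False}
  {q: True, z: True}


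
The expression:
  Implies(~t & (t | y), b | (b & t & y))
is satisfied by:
  {b: True, t: True, y: False}
  {b: True, t: False, y: False}
  {t: True, b: False, y: False}
  {b: False, t: False, y: False}
  {b: True, y: True, t: True}
  {b: True, y: True, t: False}
  {y: True, t: True, b: False}


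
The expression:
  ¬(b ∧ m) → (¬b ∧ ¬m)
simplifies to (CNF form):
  (b ∨ ¬b) ∧ (b ∨ ¬m) ∧ (m ∨ ¬b) ∧ (m ∨ ¬m)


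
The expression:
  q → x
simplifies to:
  x ∨ ¬q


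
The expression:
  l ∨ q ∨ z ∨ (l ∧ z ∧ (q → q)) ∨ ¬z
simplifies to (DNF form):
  True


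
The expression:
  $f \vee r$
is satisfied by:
  {r: True, f: True}
  {r: True, f: False}
  {f: True, r: False}


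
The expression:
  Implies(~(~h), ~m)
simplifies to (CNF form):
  ~h | ~m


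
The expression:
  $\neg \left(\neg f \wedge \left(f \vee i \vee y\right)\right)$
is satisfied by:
  {f: True, i: False, y: False}
  {y: True, f: True, i: False}
  {f: True, i: True, y: False}
  {y: True, f: True, i: True}
  {y: False, i: False, f: False}


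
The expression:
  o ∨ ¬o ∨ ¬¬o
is always true.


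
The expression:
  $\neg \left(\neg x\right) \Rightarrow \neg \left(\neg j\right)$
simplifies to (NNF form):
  $j \vee \neg x$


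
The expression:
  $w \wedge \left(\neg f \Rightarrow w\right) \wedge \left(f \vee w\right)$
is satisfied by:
  {w: True}


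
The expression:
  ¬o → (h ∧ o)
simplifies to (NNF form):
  o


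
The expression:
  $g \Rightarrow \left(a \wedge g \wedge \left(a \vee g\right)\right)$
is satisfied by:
  {a: True, g: False}
  {g: False, a: False}
  {g: True, a: True}


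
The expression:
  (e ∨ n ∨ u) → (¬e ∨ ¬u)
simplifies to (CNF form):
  ¬e ∨ ¬u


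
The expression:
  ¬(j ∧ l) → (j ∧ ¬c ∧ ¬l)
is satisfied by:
  {j: True, l: True, c: False}
  {j: True, c: False, l: False}
  {j: True, l: True, c: True}


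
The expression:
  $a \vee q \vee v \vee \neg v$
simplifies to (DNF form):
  $\text{True}$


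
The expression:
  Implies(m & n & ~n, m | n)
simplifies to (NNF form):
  True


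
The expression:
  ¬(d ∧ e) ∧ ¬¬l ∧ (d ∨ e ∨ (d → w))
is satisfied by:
  {l: True, e: False, d: False}
  {d: True, l: True, e: False}
  {e: True, l: True, d: False}


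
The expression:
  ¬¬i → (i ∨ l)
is always true.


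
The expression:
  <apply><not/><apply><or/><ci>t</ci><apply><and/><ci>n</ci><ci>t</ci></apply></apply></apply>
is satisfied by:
  {t: False}


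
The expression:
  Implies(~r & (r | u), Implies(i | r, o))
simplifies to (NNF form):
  o | r | ~i | ~u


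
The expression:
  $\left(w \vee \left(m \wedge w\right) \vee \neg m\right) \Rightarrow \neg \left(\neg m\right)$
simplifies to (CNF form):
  $m$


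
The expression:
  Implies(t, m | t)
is always true.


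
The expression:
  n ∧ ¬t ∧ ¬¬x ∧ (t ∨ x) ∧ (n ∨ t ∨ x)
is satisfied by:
  {x: True, n: True, t: False}


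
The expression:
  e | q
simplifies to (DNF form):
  e | q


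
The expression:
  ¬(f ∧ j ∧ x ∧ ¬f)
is always true.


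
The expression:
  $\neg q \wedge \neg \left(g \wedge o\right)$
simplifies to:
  $\neg q \wedge \left(\neg g \vee \neg o\right)$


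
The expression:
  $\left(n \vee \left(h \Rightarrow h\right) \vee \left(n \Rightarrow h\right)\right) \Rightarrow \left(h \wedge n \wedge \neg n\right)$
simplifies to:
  $\text{False}$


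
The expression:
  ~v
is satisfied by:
  {v: False}


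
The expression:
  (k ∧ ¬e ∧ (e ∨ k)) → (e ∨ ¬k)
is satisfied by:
  {e: True, k: False}
  {k: False, e: False}
  {k: True, e: True}


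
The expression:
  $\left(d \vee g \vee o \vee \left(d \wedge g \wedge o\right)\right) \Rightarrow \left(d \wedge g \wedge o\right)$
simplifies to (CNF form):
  $\left(d \vee \neg o\right) \wedge \left(g \vee \neg d\right) \wedge \left(o \vee \neg g\right)$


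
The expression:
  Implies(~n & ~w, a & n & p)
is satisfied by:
  {n: True, w: True}
  {n: True, w: False}
  {w: True, n: False}


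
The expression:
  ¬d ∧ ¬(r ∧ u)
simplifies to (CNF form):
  ¬d ∧ (¬r ∨ ¬u)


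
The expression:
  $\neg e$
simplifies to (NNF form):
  $\neg e$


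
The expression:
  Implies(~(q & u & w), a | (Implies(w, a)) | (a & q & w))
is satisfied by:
  {a: True, u: True, q: True, w: False}
  {a: True, u: True, q: False, w: False}
  {a: True, q: True, w: False, u: False}
  {a: True, q: False, w: False, u: False}
  {u: True, q: True, w: False, a: False}
  {u: True, q: False, w: False, a: False}
  {q: True, u: False, w: False, a: False}
  {q: False, u: False, w: False, a: False}
  {a: True, u: True, w: True, q: True}
  {a: True, u: True, w: True, q: False}
  {a: True, w: True, q: True, u: False}
  {a: True, w: True, q: False, u: False}
  {u: True, w: True, q: True, a: False}


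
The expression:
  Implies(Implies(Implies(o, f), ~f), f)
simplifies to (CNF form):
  f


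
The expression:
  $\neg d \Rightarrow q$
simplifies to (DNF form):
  $d \vee q$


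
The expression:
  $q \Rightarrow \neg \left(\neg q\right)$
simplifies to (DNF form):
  $\text{True}$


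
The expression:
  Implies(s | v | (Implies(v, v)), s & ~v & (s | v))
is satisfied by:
  {s: True, v: False}


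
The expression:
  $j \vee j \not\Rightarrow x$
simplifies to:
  $j$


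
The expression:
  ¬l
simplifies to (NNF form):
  ¬l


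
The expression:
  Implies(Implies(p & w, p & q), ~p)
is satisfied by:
  {w: True, p: False, q: False}
  {w: False, p: False, q: False}
  {q: True, w: True, p: False}
  {q: True, w: False, p: False}
  {p: True, w: True, q: False}


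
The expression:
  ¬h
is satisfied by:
  {h: False}


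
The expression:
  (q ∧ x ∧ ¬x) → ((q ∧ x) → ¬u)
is always true.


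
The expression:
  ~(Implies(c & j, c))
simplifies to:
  False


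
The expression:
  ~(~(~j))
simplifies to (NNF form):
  ~j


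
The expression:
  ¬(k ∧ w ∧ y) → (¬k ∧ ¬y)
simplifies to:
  (k ∨ ¬y) ∧ (w ∨ ¬y) ∧ (y ∨ ¬k)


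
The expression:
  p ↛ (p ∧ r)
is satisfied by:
  {p: True, r: False}


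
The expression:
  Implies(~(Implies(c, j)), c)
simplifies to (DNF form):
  True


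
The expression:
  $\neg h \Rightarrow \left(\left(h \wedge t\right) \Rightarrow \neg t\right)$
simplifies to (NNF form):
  $\text{True}$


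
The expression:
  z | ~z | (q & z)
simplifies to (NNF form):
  True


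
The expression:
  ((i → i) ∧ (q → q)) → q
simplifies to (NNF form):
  q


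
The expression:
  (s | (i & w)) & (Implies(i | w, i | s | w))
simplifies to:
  s | (i & w)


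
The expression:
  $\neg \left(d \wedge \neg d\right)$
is always true.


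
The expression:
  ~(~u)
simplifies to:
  u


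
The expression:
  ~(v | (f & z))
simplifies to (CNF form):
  ~v & (~f | ~z)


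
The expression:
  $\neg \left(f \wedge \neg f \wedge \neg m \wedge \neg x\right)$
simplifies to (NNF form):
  $\text{True}$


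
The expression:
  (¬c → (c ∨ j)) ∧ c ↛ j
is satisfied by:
  {c: True, j: False}


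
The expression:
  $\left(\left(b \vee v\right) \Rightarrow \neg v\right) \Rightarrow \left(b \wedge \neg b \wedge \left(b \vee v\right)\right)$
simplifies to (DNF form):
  $v$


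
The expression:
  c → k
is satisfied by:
  {k: True, c: False}
  {c: False, k: False}
  {c: True, k: True}


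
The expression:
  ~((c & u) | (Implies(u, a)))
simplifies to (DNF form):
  u & ~a & ~c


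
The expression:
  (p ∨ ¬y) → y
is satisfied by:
  {y: True}


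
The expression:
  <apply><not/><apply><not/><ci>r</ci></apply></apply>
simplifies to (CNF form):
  <ci>r</ci>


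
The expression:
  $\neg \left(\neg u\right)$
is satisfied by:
  {u: True}


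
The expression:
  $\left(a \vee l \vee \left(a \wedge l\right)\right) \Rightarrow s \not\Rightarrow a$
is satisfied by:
  {s: True, l: False, a: False}
  {l: False, a: False, s: False}
  {s: True, l: True, a: False}


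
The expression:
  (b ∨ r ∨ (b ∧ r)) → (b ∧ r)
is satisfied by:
  {b: False, r: False}
  {r: True, b: True}


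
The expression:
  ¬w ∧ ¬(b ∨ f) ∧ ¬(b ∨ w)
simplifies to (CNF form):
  ¬b ∧ ¬f ∧ ¬w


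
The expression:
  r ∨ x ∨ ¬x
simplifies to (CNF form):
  True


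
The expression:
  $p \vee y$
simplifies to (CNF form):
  $p \vee y$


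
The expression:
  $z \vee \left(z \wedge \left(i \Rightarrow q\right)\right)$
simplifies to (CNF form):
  $z$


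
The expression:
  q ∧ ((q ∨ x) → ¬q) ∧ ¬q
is never true.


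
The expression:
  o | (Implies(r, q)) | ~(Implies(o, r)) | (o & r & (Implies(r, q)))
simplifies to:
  o | q | ~r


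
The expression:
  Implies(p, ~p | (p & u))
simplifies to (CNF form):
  u | ~p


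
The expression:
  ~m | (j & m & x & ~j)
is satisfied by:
  {m: False}


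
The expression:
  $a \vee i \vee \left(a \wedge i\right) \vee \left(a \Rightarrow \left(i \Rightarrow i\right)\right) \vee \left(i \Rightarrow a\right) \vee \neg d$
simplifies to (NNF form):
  $\text{True}$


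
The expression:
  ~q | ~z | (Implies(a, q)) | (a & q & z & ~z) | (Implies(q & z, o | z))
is always true.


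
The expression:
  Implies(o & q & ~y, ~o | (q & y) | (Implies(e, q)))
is always true.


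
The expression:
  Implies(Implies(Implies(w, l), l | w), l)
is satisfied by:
  {l: True, w: False}
  {w: False, l: False}
  {w: True, l: True}


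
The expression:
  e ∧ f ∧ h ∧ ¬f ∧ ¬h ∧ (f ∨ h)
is never true.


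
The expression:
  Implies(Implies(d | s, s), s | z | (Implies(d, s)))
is always true.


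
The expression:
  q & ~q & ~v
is never true.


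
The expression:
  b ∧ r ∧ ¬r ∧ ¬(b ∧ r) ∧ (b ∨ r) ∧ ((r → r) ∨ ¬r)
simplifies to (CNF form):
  False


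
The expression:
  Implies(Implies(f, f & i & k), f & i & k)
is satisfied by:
  {f: True}


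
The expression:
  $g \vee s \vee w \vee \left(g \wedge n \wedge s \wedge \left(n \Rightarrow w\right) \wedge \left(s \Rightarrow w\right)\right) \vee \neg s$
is always true.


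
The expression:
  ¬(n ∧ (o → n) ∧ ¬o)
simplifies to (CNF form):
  o ∨ ¬n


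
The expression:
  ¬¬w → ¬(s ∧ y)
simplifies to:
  ¬s ∨ ¬w ∨ ¬y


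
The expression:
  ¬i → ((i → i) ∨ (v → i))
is always true.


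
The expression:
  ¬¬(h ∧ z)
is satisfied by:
  {h: True, z: True}


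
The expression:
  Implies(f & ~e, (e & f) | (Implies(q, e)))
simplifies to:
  e | ~f | ~q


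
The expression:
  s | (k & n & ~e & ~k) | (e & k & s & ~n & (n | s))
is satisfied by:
  {s: True}


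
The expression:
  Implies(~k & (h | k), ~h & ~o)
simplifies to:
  k | ~h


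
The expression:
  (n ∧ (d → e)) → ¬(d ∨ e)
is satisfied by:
  {e: False, n: False}
  {n: True, e: False}
  {e: True, n: False}


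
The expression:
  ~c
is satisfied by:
  {c: False}


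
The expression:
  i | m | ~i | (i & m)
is always true.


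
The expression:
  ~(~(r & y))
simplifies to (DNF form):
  r & y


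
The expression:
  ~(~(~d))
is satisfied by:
  {d: False}


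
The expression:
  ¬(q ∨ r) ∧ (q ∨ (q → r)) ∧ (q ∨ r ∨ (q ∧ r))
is never true.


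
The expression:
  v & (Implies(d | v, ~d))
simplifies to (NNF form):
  v & ~d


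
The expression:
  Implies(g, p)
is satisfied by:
  {p: True, g: False}
  {g: False, p: False}
  {g: True, p: True}


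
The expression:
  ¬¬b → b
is always true.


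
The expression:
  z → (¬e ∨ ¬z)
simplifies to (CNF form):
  ¬e ∨ ¬z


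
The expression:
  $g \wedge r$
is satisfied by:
  {r: True, g: True}


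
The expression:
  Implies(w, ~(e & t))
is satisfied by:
  {w: False, e: False, t: False}
  {t: True, w: False, e: False}
  {e: True, w: False, t: False}
  {t: True, e: True, w: False}
  {w: True, t: False, e: False}
  {t: True, w: True, e: False}
  {e: True, w: True, t: False}


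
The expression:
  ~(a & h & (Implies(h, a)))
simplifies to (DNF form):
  ~a | ~h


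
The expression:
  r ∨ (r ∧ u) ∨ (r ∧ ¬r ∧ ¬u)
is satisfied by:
  {r: True}


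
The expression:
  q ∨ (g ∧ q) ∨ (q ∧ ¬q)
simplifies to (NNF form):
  q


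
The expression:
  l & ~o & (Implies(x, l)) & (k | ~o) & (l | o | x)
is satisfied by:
  {l: True, o: False}


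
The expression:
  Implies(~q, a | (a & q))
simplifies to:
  a | q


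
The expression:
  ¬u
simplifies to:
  ¬u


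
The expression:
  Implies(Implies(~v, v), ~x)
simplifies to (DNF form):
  ~v | ~x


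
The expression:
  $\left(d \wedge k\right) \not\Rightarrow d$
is never true.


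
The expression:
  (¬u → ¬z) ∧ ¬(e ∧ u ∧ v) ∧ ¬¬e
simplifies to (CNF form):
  e ∧ (u ∨ ¬z) ∧ (¬u ∨ ¬v)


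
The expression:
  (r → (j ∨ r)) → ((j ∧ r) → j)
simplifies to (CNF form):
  True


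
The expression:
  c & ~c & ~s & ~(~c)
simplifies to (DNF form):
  False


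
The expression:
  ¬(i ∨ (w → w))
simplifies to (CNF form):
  False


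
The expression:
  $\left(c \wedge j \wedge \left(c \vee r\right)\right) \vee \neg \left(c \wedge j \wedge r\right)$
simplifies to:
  $\text{True}$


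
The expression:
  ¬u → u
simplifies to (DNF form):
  u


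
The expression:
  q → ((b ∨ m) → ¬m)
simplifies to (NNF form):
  ¬m ∨ ¬q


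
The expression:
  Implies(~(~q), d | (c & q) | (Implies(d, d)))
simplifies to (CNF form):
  True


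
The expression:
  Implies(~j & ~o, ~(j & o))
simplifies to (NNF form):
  True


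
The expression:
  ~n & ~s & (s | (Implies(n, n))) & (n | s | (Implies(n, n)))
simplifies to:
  ~n & ~s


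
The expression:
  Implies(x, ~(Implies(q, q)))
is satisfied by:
  {x: False}


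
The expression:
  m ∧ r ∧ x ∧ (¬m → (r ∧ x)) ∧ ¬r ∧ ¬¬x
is never true.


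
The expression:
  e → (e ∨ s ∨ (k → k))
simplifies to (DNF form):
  True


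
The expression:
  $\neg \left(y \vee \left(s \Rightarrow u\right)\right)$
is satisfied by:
  {s: True, u: False, y: False}


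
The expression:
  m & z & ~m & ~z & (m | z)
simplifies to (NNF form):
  False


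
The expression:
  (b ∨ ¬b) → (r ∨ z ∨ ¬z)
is always true.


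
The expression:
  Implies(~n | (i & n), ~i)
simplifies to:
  ~i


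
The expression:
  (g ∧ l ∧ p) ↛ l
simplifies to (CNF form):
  False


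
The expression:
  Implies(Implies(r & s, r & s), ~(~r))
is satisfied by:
  {r: True}


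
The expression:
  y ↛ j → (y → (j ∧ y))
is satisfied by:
  {j: True, y: False}
  {y: False, j: False}
  {y: True, j: True}


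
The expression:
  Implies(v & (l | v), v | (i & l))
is always true.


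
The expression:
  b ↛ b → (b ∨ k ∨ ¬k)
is always true.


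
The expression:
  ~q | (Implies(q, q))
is always true.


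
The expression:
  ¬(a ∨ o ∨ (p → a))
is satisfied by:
  {p: True, o: False, a: False}


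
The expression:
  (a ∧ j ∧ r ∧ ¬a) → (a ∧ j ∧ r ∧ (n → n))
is always true.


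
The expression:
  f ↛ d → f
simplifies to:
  True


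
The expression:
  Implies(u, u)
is always true.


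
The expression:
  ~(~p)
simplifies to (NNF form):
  p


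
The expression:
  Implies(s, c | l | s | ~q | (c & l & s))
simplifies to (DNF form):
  True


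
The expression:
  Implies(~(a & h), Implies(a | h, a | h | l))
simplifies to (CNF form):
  True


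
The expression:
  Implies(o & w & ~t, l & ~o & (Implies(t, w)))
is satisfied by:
  {t: True, w: False, o: False}
  {w: False, o: False, t: False}
  {t: True, o: True, w: False}
  {o: True, w: False, t: False}
  {t: True, w: True, o: False}
  {w: True, t: False, o: False}
  {t: True, o: True, w: True}


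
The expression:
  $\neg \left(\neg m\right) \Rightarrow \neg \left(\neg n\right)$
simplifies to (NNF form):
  $n \vee \neg m$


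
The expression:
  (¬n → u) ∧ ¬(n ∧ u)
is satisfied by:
  {n: True, u: False}
  {u: True, n: False}


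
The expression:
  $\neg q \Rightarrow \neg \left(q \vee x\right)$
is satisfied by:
  {q: True, x: False}
  {x: False, q: False}
  {x: True, q: True}
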